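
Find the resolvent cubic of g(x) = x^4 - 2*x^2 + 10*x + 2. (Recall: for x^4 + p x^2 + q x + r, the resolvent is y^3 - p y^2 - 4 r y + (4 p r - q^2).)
h(y) = y^3 + 2*y^2 - 8*y - 116

Identify coefficients: p = -2, q = 10, r = 2.
Plug into h(y) = y^3 - p y^2 - 4 r y + (4 p r - q^2):
  h(y) = y^3 - (-2) y^2 - 4*(2) y + (4*(-2)*(2) - (10)^2)
       = y^3 + (2) y^2 + (-8) y + (-116).
Simplifying: h(y) = y^3 + 2*y^2 - 8*y - 116.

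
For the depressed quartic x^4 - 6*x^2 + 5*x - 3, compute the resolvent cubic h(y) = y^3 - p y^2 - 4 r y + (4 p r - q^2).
h(y) = y^3 + 6*y^2 + 12*y + 47

Identify coefficients: p = -6, q = 5, r = -3.
Plug into h(y) = y^3 - p y^2 - 4 r y + (4 p r - q^2):
  h(y) = y^3 - (-6) y^2 - 4*(-3) y + (4*(-6)*(-3) - (5)^2)
       = y^3 + (6) y^2 + (12) y + (47).
Simplifying: h(y) = y^3 + 6*y^2 + 12*y + 47.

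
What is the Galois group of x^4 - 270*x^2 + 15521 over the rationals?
Gal(K/Q) = V_4 (Klein four-group, Z/2Z × Z/2Z)

f factors as (x^2 - 83)(x^2 - 187), so the splitting field is K = Q(sqrt(83), sqrt(187)). The elements 83, 187, 15521 are all non-squares in Q, so sqrt(83) and sqrt(187) generate independent quadratic extensions. Thus [K:Q] = 4 and Gal(K/Q) is generated by the two order-2 automorphisms sqrt(83) ↦ -sqrt(83) and sqrt(187) ↦ -sqrt(187), giving V_4.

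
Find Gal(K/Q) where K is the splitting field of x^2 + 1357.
Gal(K/Q) = Z/2Z (cyclic of order 2)

x^2 + 1357 is irreducible over Q since -1357 is not a rational square. The splitting field Q(sqrt(-1357)) has degree 2 over Q, and its unique nontrivial automorphism is sqrt(-1357) ↦ -sqrt(-1357). Hence Gal(Q(sqrt(-1357))/Q) = Z/2Z.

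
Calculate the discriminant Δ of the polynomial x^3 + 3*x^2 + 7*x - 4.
Δ = -2443

For x^3 + a x^2 + b x + c the discriminant is Δ = 18 a b c - 4 a^3 c + a^2 b^2 - 4 b^3 - 27 c^2.
Plug a = 3, b = 7, c = -4:
  18*(3)*(7)*(-4) - 4*(3)^3*(-4) + (3)^2*(7)^2 - 4*(7)^3 - 27*(-4)^2
  = -1512 + (432) + 441 + (-1372) + (-432)
  = -2443.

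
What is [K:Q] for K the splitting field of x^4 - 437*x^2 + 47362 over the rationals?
[K:Q] = 4

f factors as (x^2 - 238)(x^2 - 199); the splitting field is K = Q(sqrt(238), sqrt(199)). Since 238, 199, and 47362 are all non-squares in Q, the three subfields Q(sqrt(238)), Q(sqrt(199)), Q(sqrt(47362)) are distinct degree-2 extensions, so [K:Q] = 4 (Klein four Galois group).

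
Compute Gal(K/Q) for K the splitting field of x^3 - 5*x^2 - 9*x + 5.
Gal(K/Q) = A_3 (cyclic of order 3)

Compute the discriminant of x^3 + (-5)*x^2 + (-9)*x + (5): Δ = 10816. Since Δ is a perfect square (Δ = 104^2), the Galois group is contained in A_3. Irreducibility forces the group to be transitive on three roots, so Gal = A_3.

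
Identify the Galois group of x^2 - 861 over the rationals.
Gal(K/Q) = Z/2Z (cyclic of order 2)

x^2 - 861 is irreducible over Q since 861 is not a rational square. The splitting field Q(sqrt(861)) has degree 2 over Q, and its unique nontrivial automorphism is sqrt(861) ↦ -sqrt(861). Hence Gal(Q(sqrt(861))/Q) = Z/2Z.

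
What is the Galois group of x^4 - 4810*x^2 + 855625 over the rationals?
Gal(K/Q) = Z/2Z (cyclic of order 2)

f factors as (x^2 - 4625)(x^2 - 185), so the splitting field is K = Q(sqrt(4625), sqrt(185)). The squarefree part of 4625 is 185 and the squarefree part of 185 is also 185, so sqrt(4625) and sqrt(185) are both rational multiples of sqrt(185). Hence Q(sqrt(4625)) = Q(sqrt(185)) = Q(sqrt(185)), and the splitting field collapses to a single degree-2 extension with Galois group Z/2Z.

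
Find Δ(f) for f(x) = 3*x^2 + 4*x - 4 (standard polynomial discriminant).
Δ = 64

For a quadratic a x^2 + b x + c the discriminant is Δ = b^2 - 4ac = (4)^2 - 4*(3)*(-4) = 16 - (-48) = 64.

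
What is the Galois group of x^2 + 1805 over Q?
Gal(K/Q) = Z/2Z (cyclic of order 2)

x^2 + 1805 is irreducible over Q since -1805 is not a rational square. The splitting field Q(sqrt(-1805)) has degree 2 over Q, and its unique nontrivial automorphism is sqrt(-1805) ↦ -sqrt(-1805). Hence Gal(Q(sqrt(-1805))/Q) = Z/2Z.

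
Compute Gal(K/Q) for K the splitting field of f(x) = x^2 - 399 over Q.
Gal(K/Q) = Z/2Z (cyclic of order 2)

x^2 - 399 is irreducible over Q since 399 is not a rational square. The splitting field Q(sqrt(399)) has degree 2 over Q, and its unique nontrivial automorphism is sqrt(399) ↦ -sqrt(399). Hence Gal(Q(sqrt(399))/Q) = Z/2Z.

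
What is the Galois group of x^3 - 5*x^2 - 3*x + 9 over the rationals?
Gal(K/Q) = S_3 (symmetric group of order 6)

Compute the discriminant of x^3 + (-5)*x^2 + (-3)*x + (9): Δ = 5076. Since Δ is not a rational square, the Galois group is not contained in A_3; it must be the full S_3 (irreducibility of the cubic rules out anything smaller).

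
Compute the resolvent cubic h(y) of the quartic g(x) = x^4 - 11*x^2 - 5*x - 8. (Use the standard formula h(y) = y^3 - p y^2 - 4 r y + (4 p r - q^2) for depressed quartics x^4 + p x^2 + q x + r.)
h(y) = y^3 + 11*y^2 + 32*y + 327

Identify coefficients: p = -11, q = -5, r = -8.
Plug into h(y) = y^3 - p y^2 - 4 r y + (4 p r - q^2):
  h(y) = y^3 - (-11) y^2 - 4*(-8) y + (4*(-11)*(-8) - (-5)^2)
       = y^3 + (11) y^2 + (32) y + (327).
Simplifying: h(y) = y^3 + 11*y^2 + 32*y + 327.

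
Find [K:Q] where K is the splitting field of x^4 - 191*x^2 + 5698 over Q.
[K:Q] = 4

f factors as (x^2 - 37)(x^2 - 154); the splitting field is K = Q(sqrt(37), sqrt(154)). Since 37, 154, and 5698 are all non-squares in Q, the three subfields Q(sqrt(37)), Q(sqrt(154)), Q(sqrt(5698)) are distinct degree-2 extensions, so [K:Q] = 4 (Klein four Galois group).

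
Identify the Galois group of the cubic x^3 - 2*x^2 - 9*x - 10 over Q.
Gal(K/Q) = S_3 (symmetric group of order 6)

Compute the discriminant of x^3 + (-2)*x^2 + (-9)*x + (-10): Δ = -3020. Since Δ is not a rational square, the Galois group is not contained in A_3; it must be the full S_3 (irreducibility of the cubic rules out anything smaller).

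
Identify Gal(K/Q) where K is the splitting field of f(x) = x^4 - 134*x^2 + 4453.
Gal(K/Q) = V_4 (Klein four-group, Z/2Z × Z/2Z)

f factors as (x^2 - 61)(x^2 - 73), so the splitting field is K = Q(sqrt(61), sqrt(73)). The elements 61, 73, 4453 are all non-squares in Q, so sqrt(61) and sqrt(73) generate independent quadratic extensions. Thus [K:Q] = 4 and Gal(K/Q) is generated by the two order-2 automorphisms sqrt(61) ↦ -sqrt(61) and sqrt(73) ↦ -sqrt(73), giving V_4.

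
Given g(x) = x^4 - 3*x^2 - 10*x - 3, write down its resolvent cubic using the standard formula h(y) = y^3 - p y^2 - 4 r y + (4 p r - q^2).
h(y) = y^3 + 3*y^2 + 12*y - 64

Identify coefficients: p = -3, q = -10, r = -3.
Plug into h(y) = y^3 - p y^2 - 4 r y + (4 p r - q^2):
  h(y) = y^3 - (-3) y^2 - 4*(-3) y + (4*(-3)*(-3) - (-10)^2)
       = y^3 + (3) y^2 + (12) y + (-64).
Simplifying: h(y) = y^3 + 3*y^2 + 12*y - 64.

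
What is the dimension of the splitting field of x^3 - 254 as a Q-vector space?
[K:Q] = 6

x^3 - 254 has one real root r = 254^(1/3) and two complex roots r*zeta_3, r*zeta_3^2 where zeta_3 = e^(2*pi*i/3). The splitting field is Q(r, zeta_3). [Q(r):Q] = 3 and [Q(zeta_3):Q] = 2 with gcd = 1, so [Q(r, zeta_3):Q] = 3 * 2 = 6.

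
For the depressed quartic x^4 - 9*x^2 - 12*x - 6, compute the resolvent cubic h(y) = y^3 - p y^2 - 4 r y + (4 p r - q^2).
h(y) = y^3 + 9*y^2 + 24*y + 72

Identify coefficients: p = -9, q = -12, r = -6.
Plug into h(y) = y^3 - p y^2 - 4 r y + (4 p r - q^2):
  h(y) = y^3 - (-9) y^2 - 4*(-6) y + (4*(-9)*(-6) - (-12)^2)
       = y^3 + (9) y^2 + (24) y + (72).
Simplifying: h(y) = y^3 + 9*y^2 + 24*y + 72.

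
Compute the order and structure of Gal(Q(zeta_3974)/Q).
|Gal(Q(zeta_3974)/Q)| = phi(3974) = 1986; group ≅ (Z/3974Z)^* ≅ Z/1986Z

The n-th cyclotomic polynomial Φ_3974(x) is the minimal polynomial of zeta_3974 over Q and has degree phi(3974) = 1986. So Q(zeta_3974) is a degree-1986 Galois extension with Galois group (Z/3974Z)^*. By CRT, (Z/3974Z)^* ≅ (Z/2Z)^* × (Z/1987Z)^*. Each prime-power unit group is (Z/2Z)^* ≅ trivial group (order 1); (Z/1987Z)^* ≅ Z/1986Z. Hence Gal(Q(zeta_3974)/Q) ≅ Z/1986Z.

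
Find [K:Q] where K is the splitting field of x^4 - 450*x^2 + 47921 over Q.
[K:Q] = 4

f factors as (x^2 - 277)(x^2 - 173); the splitting field is K = Q(sqrt(277), sqrt(173)). Since 277, 173, and 47921 are all non-squares in Q, the three subfields Q(sqrt(277)), Q(sqrt(173)), Q(sqrt(47921)) are distinct degree-2 extensions, so [K:Q] = 4 (Klein four Galois group).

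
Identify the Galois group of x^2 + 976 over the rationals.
Gal(K/Q) = Z/2Z (cyclic of order 2)

x^2 + 976 is irreducible over Q since -976 is not a rational square. The splitting field Q(sqrt(-976)) has degree 2 over Q, and its unique nontrivial automorphism is sqrt(-976) ↦ -sqrt(-976). Hence Gal(Q(sqrt(-976))/Q) = Z/2Z.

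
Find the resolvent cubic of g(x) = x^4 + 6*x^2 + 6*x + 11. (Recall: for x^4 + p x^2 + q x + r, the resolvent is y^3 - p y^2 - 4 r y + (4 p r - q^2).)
h(y) = y^3 - 6*y^2 - 44*y + 228

Identify coefficients: p = 6, q = 6, r = 11.
Plug into h(y) = y^3 - p y^2 - 4 r y + (4 p r - q^2):
  h(y) = y^3 - (6) y^2 - 4*(11) y + (4*(6)*(11) - (6)^2)
       = y^3 + (-6) y^2 + (-44) y + (228).
Simplifying: h(y) = y^3 - 6*y^2 - 44*y + 228.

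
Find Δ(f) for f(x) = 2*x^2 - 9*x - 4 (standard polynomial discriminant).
Δ = 113

For a quadratic a x^2 + b x + c the discriminant is Δ = b^2 - 4ac = (-9)^2 - 4*(2)*(-4) = 81 - (-32) = 113.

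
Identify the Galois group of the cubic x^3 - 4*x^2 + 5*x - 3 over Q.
Gal(K/Q) = S_3 (symmetric group of order 6)

Compute the discriminant of x^3 + (-4)*x^2 + (5)*x + (-3): Δ = -31. Since Δ is not a rational square, the Galois group is not contained in A_3; it must be the full S_3 (irreducibility of the cubic rules out anything smaller).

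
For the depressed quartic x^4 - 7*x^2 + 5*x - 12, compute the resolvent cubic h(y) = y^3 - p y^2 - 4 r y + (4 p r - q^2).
h(y) = y^3 + 7*y^2 + 48*y + 311

Identify coefficients: p = -7, q = 5, r = -12.
Plug into h(y) = y^3 - p y^2 - 4 r y + (4 p r - q^2):
  h(y) = y^3 - (-7) y^2 - 4*(-12) y + (4*(-7)*(-12) - (5)^2)
       = y^3 + (7) y^2 + (48) y + (311).
Simplifying: h(y) = y^3 + 7*y^2 + 48*y + 311.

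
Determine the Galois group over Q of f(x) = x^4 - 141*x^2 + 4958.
Gal(K/Q) = V_4 (Klein four-group, Z/2Z × Z/2Z)

f factors as (x^2 - 74)(x^2 - 67), so the splitting field is K = Q(sqrt(74), sqrt(67)). The elements 74, 67, 4958 are all non-squares in Q, so sqrt(74) and sqrt(67) generate independent quadratic extensions. Thus [K:Q] = 4 and Gal(K/Q) is generated by the two order-2 automorphisms sqrt(74) ↦ -sqrt(74) and sqrt(67) ↦ -sqrt(67), giving V_4.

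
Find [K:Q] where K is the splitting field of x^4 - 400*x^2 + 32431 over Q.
[K:Q] = 4

f factors as (x^2 - 113)(x^2 - 287); the splitting field is K = Q(sqrt(113), sqrt(287)). Since 113, 287, and 32431 are all non-squares in Q, the three subfields Q(sqrt(113)), Q(sqrt(287)), Q(sqrt(32431)) are distinct degree-2 extensions, so [K:Q] = 4 (Klein four Galois group).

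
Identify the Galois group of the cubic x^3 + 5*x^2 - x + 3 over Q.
Gal(K/Q) = S_3 (symmetric group of order 6)

Compute the discriminant of x^3 + (5)*x^2 + (-1)*x + (3): Δ = -1984. Since Δ is not a rational square, the Galois group is not contained in A_3; it must be the full S_3 (irreducibility of the cubic rules out anything smaller).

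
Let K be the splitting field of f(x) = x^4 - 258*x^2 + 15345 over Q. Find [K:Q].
[K:Q] = 4

f factors as (x^2 - 165)(x^2 - 93); the splitting field is K = Q(sqrt(165), sqrt(93)). Since 165, 93, and 15345 are all non-squares in Q, the three subfields Q(sqrt(165)), Q(sqrt(93)), Q(sqrt(15345)) are distinct degree-2 extensions, so [K:Q] = 4 (Klein four Galois group).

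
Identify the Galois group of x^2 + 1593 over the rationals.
Gal(K/Q) = Z/2Z (cyclic of order 2)

x^2 + 1593 is irreducible over Q since -1593 is not a rational square. The splitting field Q(sqrt(-1593)) has degree 2 over Q, and its unique nontrivial automorphism is sqrt(-1593) ↦ -sqrt(-1593). Hence Gal(Q(sqrt(-1593))/Q) = Z/2Z.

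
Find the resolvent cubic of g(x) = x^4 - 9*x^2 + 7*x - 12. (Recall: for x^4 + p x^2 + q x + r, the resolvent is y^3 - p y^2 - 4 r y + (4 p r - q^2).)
h(y) = y^3 + 9*y^2 + 48*y + 383

Identify coefficients: p = -9, q = 7, r = -12.
Plug into h(y) = y^3 - p y^2 - 4 r y + (4 p r - q^2):
  h(y) = y^3 - (-9) y^2 - 4*(-12) y + (4*(-9)*(-12) - (7)^2)
       = y^3 + (9) y^2 + (48) y + (383).
Simplifying: h(y) = y^3 + 9*y^2 + 48*y + 383.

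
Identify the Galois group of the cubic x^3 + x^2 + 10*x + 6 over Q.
Gal(K/Q) = S_3 (symmetric group of order 6)

Compute the discriminant of x^3 + (1)*x^2 + (10)*x + (6): Δ = -3816. Since Δ is not a rational square, the Galois group is not contained in A_3; it must be the full S_3 (irreducibility of the cubic rules out anything smaller).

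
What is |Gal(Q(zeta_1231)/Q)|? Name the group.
|Gal(Q(zeta_1231)/Q)| = phi(1231) = 1230; group ≅ (Z/1231Z)^* ≅ Z/1230Z

The n-th cyclotomic polynomial Φ_1231(x) is the minimal polynomial of zeta_1231 over Q and has degree phi(1231) = 1230. So Q(zeta_1231) is a degree-1230 Galois extension with Galois group (Z/1231Z)^*. (Z/1231Z)^* is cyclic since 1231 is an odd prime power (or 4). Hence Gal(Q(zeta_1231)/Q) ≅ Z/1230Z.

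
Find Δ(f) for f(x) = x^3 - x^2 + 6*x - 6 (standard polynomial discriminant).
Δ = -1176

For x^3 + a x^2 + b x + c the discriminant is Δ = 18 a b c - 4 a^3 c + a^2 b^2 - 4 b^3 - 27 c^2.
Plug a = -1, b = 6, c = -6:
  18*(-1)*(6)*(-6) - 4*(-1)^3*(-6) + (-1)^2*(6)^2 - 4*(6)^3 - 27*(-6)^2
  = 648 + (-24) + 36 + (-864) + (-972)
  = -1176.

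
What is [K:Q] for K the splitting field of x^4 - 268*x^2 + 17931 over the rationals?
[K:Q] = 4

f factors as (x^2 - 129)(x^2 - 139); the splitting field is K = Q(sqrt(129), sqrt(139)). Since 129, 139, and 17931 are all non-squares in Q, the three subfields Q(sqrt(129)), Q(sqrt(139)), Q(sqrt(17931)) are distinct degree-2 extensions, so [K:Q] = 4 (Klein four Galois group).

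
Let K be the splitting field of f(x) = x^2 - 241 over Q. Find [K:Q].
[K:Q] = 2

The polynomial x^2 - 241 is irreducible over Q since 241 is not a perfect square. Its splitting field is Q(sqrt(241)), which has degree 2 over Q.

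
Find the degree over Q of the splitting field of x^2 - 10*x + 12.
[K:Q] = 2

The discriminant of x^2 + (-10)*x + (12) is b^2 - 4c = 100 - (48) = 52. Since 52 is not a perfect square in Q, the polynomial is irreducible over Q. Its two roots generate a degree-2 extension, so [K:Q] = 2.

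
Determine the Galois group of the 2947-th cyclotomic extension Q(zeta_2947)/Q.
|Gal(Q(zeta_2947)/Q)| = phi(2947) = 2520; group ≅ (Z/2947Z)^* ≅ Z/6Z × Z/420Z

The n-th cyclotomic polynomial Φ_2947(x) is the minimal polynomial of zeta_2947 over Q and has degree phi(2947) = 2520. So Q(zeta_2947) is a degree-2520 Galois extension with Galois group (Z/2947Z)^*. By CRT, (Z/2947Z)^* ≅ (Z/7Z)^* × (Z/421Z)^*. Each prime-power unit group is (Z/7Z)^* ≅ Z/6Z; (Z/421Z)^* ≅ Z/420Z. Hence Gal(Q(zeta_2947)/Q) ≅ Z/6Z × Z/420Z.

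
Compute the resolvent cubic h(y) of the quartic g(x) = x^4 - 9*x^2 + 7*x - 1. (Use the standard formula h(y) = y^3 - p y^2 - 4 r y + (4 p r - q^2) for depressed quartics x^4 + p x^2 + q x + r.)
h(y) = y^3 + 9*y^2 + 4*y - 13

Identify coefficients: p = -9, q = 7, r = -1.
Plug into h(y) = y^3 - p y^2 - 4 r y + (4 p r - q^2):
  h(y) = y^3 - (-9) y^2 - 4*(-1) y + (4*(-9)*(-1) - (7)^2)
       = y^3 + (9) y^2 + (4) y + (-13).
Simplifying: h(y) = y^3 + 9*y^2 + 4*y - 13.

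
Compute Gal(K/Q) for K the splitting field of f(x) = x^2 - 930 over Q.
Gal(K/Q) = Z/2Z (cyclic of order 2)

x^2 - 930 is irreducible over Q since 930 is not a rational square. The splitting field Q(sqrt(930)) has degree 2 over Q, and its unique nontrivial automorphism is sqrt(930) ↦ -sqrt(930). Hence Gal(Q(sqrt(930))/Q) = Z/2Z.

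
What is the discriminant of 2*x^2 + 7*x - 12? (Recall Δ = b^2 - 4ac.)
Δ = 145

For a quadratic a x^2 + b x + c the discriminant is Δ = b^2 - 4ac = (7)^2 - 4*(2)*(-12) = 49 - (-96) = 145.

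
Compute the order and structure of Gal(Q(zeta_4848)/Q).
|Gal(Q(zeta_4848)/Q)| = phi(4848) = 1600; group ≅ (Z/4848Z)^* ≅ Z/2Z × Z/2Z × Z/4Z × Z/100Z

The n-th cyclotomic polynomial Φ_4848(x) is the minimal polynomial of zeta_4848 over Q and has degree phi(4848) = 1600. So Q(zeta_4848) is a degree-1600 Galois extension with Galois group (Z/4848Z)^*. By CRT, (Z/4848Z)^* ≅ (Z/16Z)^* × (Z/3Z)^* × (Z/101Z)^*. Each prime-power unit group is (Z/16Z)^* ≅ Z/2Z × Z/4Z; (Z/3Z)^* ≅ Z/2Z; (Z/101Z)^* ≅ Z/100Z. Hence Gal(Q(zeta_4848)/Q) ≅ Z/2Z × Z/2Z × Z/4Z × Z/100Z.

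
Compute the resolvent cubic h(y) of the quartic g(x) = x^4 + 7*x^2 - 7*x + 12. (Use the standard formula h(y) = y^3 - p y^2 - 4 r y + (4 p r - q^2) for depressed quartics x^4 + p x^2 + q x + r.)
h(y) = y^3 - 7*y^2 - 48*y + 287

Identify coefficients: p = 7, q = -7, r = 12.
Plug into h(y) = y^3 - p y^2 - 4 r y + (4 p r - q^2):
  h(y) = y^3 - (7) y^2 - 4*(12) y + (4*(7)*(12) - (-7)^2)
       = y^3 + (-7) y^2 + (-48) y + (287).
Simplifying: h(y) = y^3 - 7*y^2 - 48*y + 287.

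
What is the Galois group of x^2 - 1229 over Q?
Gal(K/Q) = Z/2Z (cyclic of order 2)

x^2 - 1229 is irreducible over Q since 1229 is not a rational square. The splitting field Q(sqrt(1229)) has degree 2 over Q, and its unique nontrivial automorphism is sqrt(1229) ↦ -sqrt(1229). Hence Gal(Q(sqrt(1229))/Q) = Z/2Z.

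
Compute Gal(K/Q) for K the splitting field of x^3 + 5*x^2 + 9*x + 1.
Gal(K/Q) = S_3 (symmetric group of order 6)

Compute the discriminant of x^3 + (5)*x^2 + (9)*x + (1): Δ = -608. Since Δ is not a rational square, the Galois group is not contained in A_3; it must be the full S_3 (irreducibility of the cubic rules out anything smaller).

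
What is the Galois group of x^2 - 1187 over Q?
Gal(K/Q) = Z/2Z (cyclic of order 2)

x^2 - 1187 is irreducible over Q since 1187 is not a rational square. The splitting field Q(sqrt(1187)) has degree 2 over Q, and its unique nontrivial automorphism is sqrt(1187) ↦ -sqrt(1187). Hence Gal(Q(sqrt(1187))/Q) = Z/2Z.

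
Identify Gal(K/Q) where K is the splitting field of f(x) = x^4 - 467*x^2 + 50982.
Gal(K/Q) = V_4 (Klein four-group, Z/2Z × Z/2Z)

f factors as (x^2 - 293)(x^2 - 174), so the splitting field is K = Q(sqrt(293), sqrt(174)). The elements 293, 174, 50982 are all non-squares in Q, so sqrt(293) and sqrt(174) generate independent quadratic extensions. Thus [K:Q] = 4 and Gal(K/Q) is generated by the two order-2 automorphisms sqrt(293) ↦ -sqrt(293) and sqrt(174) ↦ -sqrt(174), giving V_4.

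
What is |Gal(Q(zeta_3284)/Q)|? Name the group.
|Gal(Q(zeta_3284)/Q)| = phi(3284) = 1640; group ≅ (Z/3284Z)^* ≅ Z/2Z × Z/820Z

The n-th cyclotomic polynomial Φ_3284(x) is the minimal polynomial of zeta_3284 over Q and has degree phi(3284) = 1640. So Q(zeta_3284) is a degree-1640 Galois extension with Galois group (Z/3284Z)^*. By CRT, (Z/3284Z)^* ≅ (Z/4Z)^* × (Z/821Z)^*. Each prime-power unit group is (Z/4Z)^* ≅ Z/2Z; (Z/821Z)^* ≅ Z/820Z. Hence Gal(Q(zeta_3284)/Q) ≅ Z/2Z × Z/820Z.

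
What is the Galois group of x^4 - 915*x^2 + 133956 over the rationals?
Gal(K/Q) = Z/2Z (cyclic of order 2)

f factors as (x^2 - 183)(x^2 - 732), so the splitting field is K = Q(sqrt(183), sqrt(732)). The squarefree part of 183 is 183 and the squarefree part of 732 is also 183, so sqrt(183) and sqrt(732) are both rational multiples of sqrt(183). Hence Q(sqrt(183)) = Q(sqrt(732)) = Q(sqrt(183)), and the splitting field collapses to a single degree-2 extension with Galois group Z/2Z.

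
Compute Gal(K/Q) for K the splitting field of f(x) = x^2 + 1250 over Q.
Gal(K/Q) = Z/2Z (cyclic of order 2)

x^2 + 1250 is irreducible over Q since -1250 is not a rational square. The splitting field Q(sqrt(-1250)) has degree 2 over Q, and its unique nontrivial automorphism is sqrt(-1250) ↦ -sqrt(-1250). Hence Gal(Q(sqrt(-1250))/Q) = Z/2Z.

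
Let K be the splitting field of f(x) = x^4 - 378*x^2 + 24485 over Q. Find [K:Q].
[K:Q] = 4

f factors as (x^2 - 295)(x^2 - 83); the splitting field is K = Q(sqrt(295), sqrt(83)). Since 295, 83, and 24485 are all non-squares in Q, the three subfields Q(sqrt(295)), Q(sqrt(83)), Q(sqrt(24485)) are distinct degree-2 extensions, so [K:Q] = 4 (Klein four Galois group).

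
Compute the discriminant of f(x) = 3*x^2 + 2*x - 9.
Δ = 112

For a quadratic a x^2 + b x + c the discriminant is Δ = b^2 - 4ac = (2)^2 - 4*(3)*(-9) = 4 - (-108) = 112.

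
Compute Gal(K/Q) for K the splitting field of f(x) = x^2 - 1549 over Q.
Gal(K/Q) = Z/2Z (cyclic of order 2)

x^2 - 1549 is irreducible over Q since 1549 is not a rational square. The splitting field Q(sqrt(1549)) has degree 2 over Q, and its unique nontrivial automorphism is sqrt(1549) ↦ -sqrt(1549). Hence Gal(Q(sqrt(1549))/Q) = Z/2Z.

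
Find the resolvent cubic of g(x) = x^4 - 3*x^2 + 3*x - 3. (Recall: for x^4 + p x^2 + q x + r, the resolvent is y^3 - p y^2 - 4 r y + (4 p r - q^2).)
h(y) = y^3 + 3*y^2 + 12*y + 27

Identify coefficients: p = -3, q = 3, r = -3.
Plug into h(y) = y^3 - p y^2 - 4 r y + (4 p r - q^2):
  h(y) = y^3 - (-3) y^2 - 4*(-3) y + (4*(-3)*(-3) - (3)^2)
       = y^3 + (3) y^2 + (12) y + (27).
Simplifying: h(y) = y^3 + 3*y^2 + 12*y + 27.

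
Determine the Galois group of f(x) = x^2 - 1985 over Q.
Gal(K/Q) = Z/2Z (cyclic of order 2)

x^2 - 1985 is irreducible over Q since 1985 is not a rational square. The splitting field Q(sqrt(1985)) has degree 2 over Q, and its unique nontrivial automorphism is sqrt(1985) ↦ -sqrt(1985). Hence Gal(Q(sqrt(1985))/Q) = Z/2Z.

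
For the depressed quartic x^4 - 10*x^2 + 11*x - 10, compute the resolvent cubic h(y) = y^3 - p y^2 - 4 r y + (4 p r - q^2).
h(y) = y^3 + 10*y^2 + 40*y + 279

Identify coefficients: p = -10, q = 11, r = -10.
Plug into h(y) = y^3 - p y^2 - 4 r y + (4 p r - q^2):
  h(y) = y^3 - (-10) y^2 - 4*(-10) y + (4*(-10)*(-10) - (11)^2)
       = y^3 + (10) y^2 + (40) y + (279).
Simplifying: h(y) = y^3 + 10*y^2 + 40*y + 279.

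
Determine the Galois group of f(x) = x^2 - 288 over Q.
Gal(K/Q) = Z/2Z (cyclic of order 2)

x^2 - 288 is irreducible over Q since 288 is not a rational square. The splitting field Q(sqrt(288)) has degree 2 over Q, and its unique nontrivial automorphism is sqrt(288) ↦ -sqrt(288). Hence Gal(Q(sqrt(288))/Q) = Z/2Z.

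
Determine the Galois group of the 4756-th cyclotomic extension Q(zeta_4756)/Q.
|Gal(Q(zeta_4756)/Q)| = phi(4756) = 2240; group ≅ (Z/4756Z)^* ≅ Z/2Z × Z/28Z × Z/40Z

The n-th cyclotomic polynomial Φ_4756(x) is the minimal polynomial of zeta_4756 over Q and has degree phi(4756) = 2240. So Q(zeta_4756) is a degree-2240 Galois extension with Galois group (Z/4756Z)^*. By CRT, (Z/4756Z)^* ≅ (Z/4Z)^* × (Z/29Z)^* × (Z/41Z)^*. Each prime-power unit group is (Z/4Z)^* ≅ Z/2Z; (Z/29Z)^* ≅ Z/28Z; (Z/41Z)^* ≅ Z/40Z. Hence Gal(Q(zeta_4756)/Q) ≅ Z/2Z × Z/28Z × Z/40Z.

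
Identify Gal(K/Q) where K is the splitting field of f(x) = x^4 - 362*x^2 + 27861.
Gal(K/Q) = V_4 (Klein four-group, Z/2Z × Z/2Z)

f factors as (x^2 - 111)(x^2 - 251), so the splitting field is K = Q(sqrt(111), sqrt(251)). The elements 111, 251, 27861 are all non-squares in Q, so sqrt(111) and sqrt(251) generate independent quadratic extensions. Thus [K:Q] = 4 and Gal(K/Q) is generated by the two order-2 automorphisms sqrt(111) ↦ -sqrt(111) and sqrt(251) ↦ -sqrt(251), giving V_4.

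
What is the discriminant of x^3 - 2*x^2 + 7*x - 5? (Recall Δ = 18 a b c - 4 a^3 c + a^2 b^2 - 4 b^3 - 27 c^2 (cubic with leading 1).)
Δ = -751

For x^3 + a x^2 + b x + c the discriminant is Δ = 18 a b c - 4 a^3 c + a^2 b^2 - 4 b^3 - 27 c^2.
Plug a = -2, b = 7, c = -5:
  18*(-2)*(7)*(-5) - 4*(-2)^3*(-5) + (-2)^2*(7)^2 - 4*(7)^3 - 27*(-5)^2
  = 1260 + (-160) + 196 + (-1372) + (-675)
  = -751.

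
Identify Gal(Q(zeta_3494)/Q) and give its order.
|Gal(Q(zeta_3494)/Q)| = phi(3494) = 1746; group ≅ (Z/3494Z)^* ≅ Z/1746Z

The n-th cyclotomic polynomial Φ_3494(x) is the minimal polynomial of zeta_3494 over Q and has degree phi(3494) = 1746. So Q(zeta_3494) is a degree-1746 Galois extension with Galois group (Z/3494Z)^*. By CRT, (Z/3494Z)^* ≅ (Z/2Z)^* × (Z/1747Z)^*. Each prime-power unit group is (Z/2Z)^* ≅ trivial group (order 1); (Z/1747Z)^* ≅ Z/1746Z. Hence Gal(Q(zeta_3494)/Q) ≅ Z/1746Z.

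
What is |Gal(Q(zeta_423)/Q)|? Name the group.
|Gal(Q(zeta_423)/Q)| = phi(423) = 276; group ≅ (Z/423Z)^* ≅ Z/6Z × Z/46Z

The n-th cyclotomic polynomial Φ_423(x) is the minimal polynomial of zeta_423 over Q and has degree phi(423) = 276. So Q(zeta_423) is a degree-276 Galois extension with Galois group (Z/423Z)^*. By CRT, (Z/423Z)^* ≅ (Z/9Z)^* × (Z/47Z)^*. Each prime-power unit group is (Z/9Z)^* ≅ Z/6Z; (Z/47Z)^* ≅ Z/46Z. Hence Gal(Q(zeta_423)/Q) ≅ Z/6Z × Z/46Z.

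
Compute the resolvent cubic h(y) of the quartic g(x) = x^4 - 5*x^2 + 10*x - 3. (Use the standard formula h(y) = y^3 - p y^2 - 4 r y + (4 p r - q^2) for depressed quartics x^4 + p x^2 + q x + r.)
h(y) = y^3 + 5*y^2 + 12*y - 40

Identify coefficients: p = -5, q = 10, r = -3.
Plug into h(y) = y^3 - p y^2 - 4 r y + (4 p r - q^2):
  h(y) = y^3 - (-5) y^2 - 4*(-3) y + (4*(-5)*(-3) - (10)^2)
       = y^3 + (5) y^2 + (12) y + (-40).
Simplifying: h(y) = y^3 + 5*y^2 + 12*y - 40.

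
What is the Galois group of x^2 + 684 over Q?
Gal(K/Q) = Z/2Z (cyclic of order 2)

x^2 + 684 is irreducible over Q since -684 is not a rational square. The splitting field Q(sqrt(-684)) has degree 2 over Q, and its unique nontrivial automorphism is sqrt(-684) ↦ -sqrt(-684). Hence Gal(Q(sqrt(-684))/Q) = Z/2Z.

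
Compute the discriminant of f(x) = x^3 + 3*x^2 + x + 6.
Δ = -1291

For x^3 + a x^2 + b x + c the discriminant is Δ = 18 a b c - 4 a^3 c + a^2 b^2 - 4 b^3 - 27 c^2.
Plug a = 3, b = 1, c = 6:
  18*(3)*(1)*(6) - 4*(3)^3*(6) + (3)^2*(1)^2 - 4*(1)^3 - 27*(6)^2
  = 324 + (-648) + 9 + (-4) + (-972)
  = -1291.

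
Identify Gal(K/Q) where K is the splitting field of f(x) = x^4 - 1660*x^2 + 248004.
Gal(K/Q) = Z/2Z (cyclic of order 2)

f factors as (x^2 - 1494)(x^2 - 166), so the splitting field is K = Q(sqrt(1494), sqrt(166)). The squarefree part of 1494 is 166 and the squarefree part of 166 is also 166, so sqrt(1494) and sqrt(166) are both rational multiples of sqrt(166). Hence Q(sqrt(1494)) = Q(sqrt(166)) = Q(sqrt(166)), and the splitting field collapses to a single degree-2 extension with Galois group Z/2Z.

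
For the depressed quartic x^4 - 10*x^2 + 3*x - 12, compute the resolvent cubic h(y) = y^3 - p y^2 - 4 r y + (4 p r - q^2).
h(y) = y^3 + 10*y^2 + 48*y + 471

Identify coefficients: p = -10, q = 3, r = -12.
Plug into h(y) = y^3 - p y^2 - 4 r y + (4 p r - q^2):
  h(y) = y^3 - (-10) y^2 - 4*(-12) y + (4*(-10)*(-12) - (3)^2)
       = y^3 + (10) y^2 + (48) y + (471).
Simplifying: h(y) = y^3 + 10*y^2 + 48*y + 471.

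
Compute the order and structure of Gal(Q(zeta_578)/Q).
|Gal(Q(zeta_578)/Q)| = phi(578) = 272; group ≅ (Z/578Z)^* ≅ Z/272Z

The n-th cyclotomic polynomial Φ_578(x) is the minimal polynomial of zeta_578 over Q and has degree phi(578) = 272. So Q(zeta_578) is a degree-272 Galois extension with Galois group (Z/578Z)^*. By CRT, (Z/578Z)^* ≅ (Z/2Z)^* × (Z/289Z)^*. Each prime-power unit group is (Z/2Z)^* ≅ trivial group (order 1); (Z/289Z)^* ≅ Z/272Z. Hence Gal(Q(zeta_578)/Q) ≅ Z/272Z.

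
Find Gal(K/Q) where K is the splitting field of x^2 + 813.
Gal(K/Q) = Z/2Z (cyclic of order 2)

x^2 + 813 is irreducible over Q since -813 is not a rational square. The splitting field Q(sqrt(-813)) has degree 2 over Q, and its unique nontrivial automorphism is sqrt(-813) ↦ -sqrt(-813). Hence Gal(Q(sqrt(-813))/Q) = Z/2Z.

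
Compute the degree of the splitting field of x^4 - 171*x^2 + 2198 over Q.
[K:Q] = 4

f factors as (x^2 - 157)(x^2 - 14); the splitting field is K = Q(sqrt(157), sqrt(14)). Since 157, 14, and 2198 are all non-squares in Q, the three subfields Q(sqrt(157)), Q(sqrt(14)), Q(sqrt(2198)) are distinct degree-2 extensions, so [K:Q] = 4 (Klein four Galois group).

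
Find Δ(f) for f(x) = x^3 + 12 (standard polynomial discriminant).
Δ = -3888

For a depressed cubic x^3 + p x + q the discriminant is Δ = -4 p^3 - 27 q^2 = -4*(0)^3 - 27*(12)^2 = 0 - 3888 = -3888.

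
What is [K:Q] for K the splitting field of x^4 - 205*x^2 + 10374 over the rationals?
[K:Q] = 4

f factors as (x^2 - 114)(x^2 - 91); the splitting field is K = Q(sqrt(114), sqrt(91)). Since 114, 91, and 10374 are all non-squares in Q, the three subfields Q(sqrt(114)), Q(sqrt(91)), Q(sqrt(10374)) are distinct degree-2 extensions, so [K:Q] = 4 (Klein four Galois group).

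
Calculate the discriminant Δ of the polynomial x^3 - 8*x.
Δ = 2048

For a depressed cubic x^3 + p x + q the discriminant is Δ = -4 p^3 - 27 q^2 = -4*(-8)^3 - 27*(0)^2 = 2048 - 0 = 2048.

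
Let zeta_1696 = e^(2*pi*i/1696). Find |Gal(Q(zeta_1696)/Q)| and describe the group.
|Gal(Q(zeta_1696)/Q)| = phi(1696) = 832; group ≅ (Z/1696Z)^* ≅ Z/2Z × Z/8Z × Z/52Z

The n-th cyclotomic polynomial Φ_1696(x) is the minimal polynomial of zeta_1696 over Q and has degree phi(1696) = 832. So Q(zeta_1696) is a degree-832 Galois extension with Galois group (Z/1696Z)^*. By CRT, (Z/1696Z)^* ≅ (Z/32Z)^* × (Z/53Z)^*. Each prime-power unit group is (Z/32Z)^* ≅ Z/2Z × Z/8Z; (Z/53Z)^* ≅ Z/52Z. Hence Gal(Q(zeta_1696)/Q) ≅ Z/2Z × Z/8Z × Z/52Z.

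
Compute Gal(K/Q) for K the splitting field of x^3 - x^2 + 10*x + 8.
Gal(K/Q) = S_3 (symmetric group of order 6)

Compute the discriminant of x^3 + (-1)*x^2 + (10)*x + (8): Δ = -7036. Since Δ is not a rational square, the Galois group is not contained in A_3; it must be the full S_3 (irreducibility of the cubic rules out anything smaller).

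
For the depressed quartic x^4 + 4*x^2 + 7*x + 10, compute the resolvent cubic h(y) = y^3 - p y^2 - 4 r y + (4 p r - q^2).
h(y) = y^3 - 4*y^2 - 40*y + 111

Identify coefficients: p = 4, q = 7, r = 10.
Plug into h(y) = y^3 - p y^2 - 4 r y + (4 p r - q^2):
  h(y) = y^3 - (4) y^2 - 4*(10) y + (4*(4)*(10) - (7)^2)
       = y^3 + (-4) y^2 + (-40) y + (111).
Simplifying: h(y) = y^3 - 4*y^2 - 40*y + 111.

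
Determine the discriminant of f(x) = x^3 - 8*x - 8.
Δ = 320

For a depressed cubic x^3 + p x + q the discriminant is Δ = -4 p^3 - 27 q^2 = -4*(-8)^3 - 27*(-8)^2 = 2048 - 1728 = 320.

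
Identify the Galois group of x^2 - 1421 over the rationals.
Gal(K/Q) = Z/2Z (cyclic of order 2)

x^2 - 1421 is irreducible over Q since 1421 is not a rational square. The splitting field Q(sqrt(1421)) has degree 2 over Q, and its unique nontrivial automorphism is sqrt(1421) ↦ -sqrt(1421). Hence Gal(Q(sqrt(1421))/Q) = Z/2Z.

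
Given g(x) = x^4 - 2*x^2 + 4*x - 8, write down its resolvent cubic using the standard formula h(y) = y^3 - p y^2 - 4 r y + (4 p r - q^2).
h(y) = y^3 + 2*y^2 + 32*y + 48

Identify coefficients: p = -2, q = 4, r = -8.
Plug into h(y) = y^3 - p y^2 - 4 r y + (4 p r - q^2):
  h(y) = y^3 - (-2) y^2 - 4*(-8) y + (4*(-2)*(-8) - (4)^2)
       = y^3 + (2) y^2 + (32) y + (48).
Simplifying: h(y) = y^3 + 2*y^2 + 32*y + 48.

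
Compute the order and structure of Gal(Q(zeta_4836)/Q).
|Gal(Q(zeta_4836)/Q)| = phi(4836) = 1440; group ≅ (Z/4836Z)^* ≅ Z/2Z × Z/2Z × Z/12Z × Z/30Z

The n-th cyclotomic polynomial Φ_4836(x) is the minimal polynomial of zeta_4836 over Q and has degree phi(4836) = 1440. So Q(zeta_4836) is a degree-1440 Galois extension with Galois group (Z/4836Z)^*. By CRT, (Z/4836Z)^* ≅ (Z/4Z)^* × (Z/3Z)^* × (Z/13Z)^* × (Z/31Z)^*. Each prime-power unit group is (Z/4Z)^* ≅ Z/2Z; (Z/3Z)^* ≅ Z/2Z; (Z/13Z)^* ≅ Z/12Z; (Z/31Z)^* ≅ Z/30Z. Hence Gal(Q(zeta_4836)/Q) ≅ Z/2Z × Z/2Z × Z/12Z × Z/30Z.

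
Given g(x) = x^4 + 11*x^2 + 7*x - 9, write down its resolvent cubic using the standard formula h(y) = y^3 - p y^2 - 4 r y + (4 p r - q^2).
h(y) = y^3 - 11*y^2 + 36*y - 445

Identify coefficients: p = 11, q = 7, r = -9.
Plug into h(y) = y^3 - p y^2 - 4 r y + (4 p r - q^2):
  h(y) = y^3 - (11) y^2 - 4*(-9) y + (4*(11)*(-9) - (7)^2)
       = y^3 + (-11) y^2 + (36) y + (-445).
Simplifying: h(y) = y^3 - 11*y^2 + 36*y - 445.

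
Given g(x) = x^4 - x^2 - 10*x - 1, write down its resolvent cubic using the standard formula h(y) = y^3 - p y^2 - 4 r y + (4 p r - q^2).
h(y) = y^3 + y^2 + 4*y - 96

Identify coefficients: p = -1, q = -10, r = -1.
Plug into h(y) = y^3 - p y^2 - 4 r y + (4 p r - q^2):
  h(y) = y^3 - (-1) y^2 - 4*(-1) y + (4*(-1)*(-1) - (-10)^2)
       = y^3 + (1) y^2 + (4) y + (-96).
Simplifying: h(y) = y^3 + y^2 + 4*y - 96.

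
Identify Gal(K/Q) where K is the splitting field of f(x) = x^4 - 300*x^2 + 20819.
Gal(K/Q) = V_4 (Klein four-group, Z/2Z × Z/2Z)

f factors as (x^2 - 109)(x^2 - 191), so the splitting field is K = Q(sqrt(109), sqrt(191)). The elements 109, 191, 20819 are all non-squares in Q, so sqrt(109) and sqrt(191) generate independent quadratic extensions. Thus [K:Q] = 4 and Gal(K/Q) is generated by the two order-2 automorphisms sqrt(109) ↦ -sqrt(109) and sqrt(191) ↦ -sqrt(191), giving V_4.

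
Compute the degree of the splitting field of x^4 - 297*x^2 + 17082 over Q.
[K:Q] = 4

f factors as (x^2 - 78)(x^2 - 219); the splitting field is K = Q(sqrt(78), sqrt(219)). Since 78, 219, and 17082 are all non-squares in Q, the three subfields Q(sqrt(78)), Q(sqrt(219)), Q(sqrt(17082)) are distinct degree-2 extensions, so [K:Q] = 4 (Klein four Galois group).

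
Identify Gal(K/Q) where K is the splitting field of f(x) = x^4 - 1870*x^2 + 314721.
Gal(K/Q) = Z/2Z (cyclic of order 2)

f factors as (x^2 - 1683)(x^2 - 187), so the splitting field is K = Q(sqrt(1683), sqrt(187)). The squarefree part of 1683 is 187 and the squarefree part of 187 is also 187, so sqrt(1683) and sqrt(187) are both rational multiples of sqrt(187). Hence Q(sqrt(1683)) = Q(sqrt(187)) = Q(sqrt(187)), and the splitting field collapses to a single degree-2 extension with Galois group Z/2Z.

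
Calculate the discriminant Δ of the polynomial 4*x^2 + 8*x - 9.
Δ = 208

For a quadratic a x^2 + b x + c the discriminant is Δ = b^2 - 4ac = (8)^2 - 4*(4)*(-9) = 64 - (-144) = 208.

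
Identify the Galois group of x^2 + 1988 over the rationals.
Gal(K/Q) = Z/2Z (cyclic of order 2)

x^2 + 1988 is irreducible over Q since -1988 is not a rational square. The splitting field Q(sqrt(-1988)) has degree 2 over Q, and its unique nontrivial automorphism is sqrt(-1988) ↦ -sqrt(-1988). Hence Gal(Q(sqrt(-1988))/Q) = Z/2Z.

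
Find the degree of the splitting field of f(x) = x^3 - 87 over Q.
[K:Q] = 6

x^3 - 87 has one real root r = 87^(1/3) and two complex roots r*zeta_3, r*zeta_3^2 where zeta_3 = e^(2*pi*i/3). The splitting field is Q(r, zeta_3). [Q(r):Q] = 3 and [Q(zeta_3):Q] = 2 with gcd = 1, so [Q(r, zeta_3):Q] = 3 * 2 = 6.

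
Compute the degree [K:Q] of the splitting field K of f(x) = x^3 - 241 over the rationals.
[K:Q] = 6

x^3 - 241 has one real root r = 241^(1/3) and two complex roots r*zeta_3, r*zeta_3^2 where zeta_3 = e^(2*pi*i/3). The splitting field is Q(r, zeta_3). [Q(r):Q] = 3 and [Q(zeta_3):Q] = 2 with gcd = 1, so [Q(r, zeta_3):Q] = 3 * 2 = 6.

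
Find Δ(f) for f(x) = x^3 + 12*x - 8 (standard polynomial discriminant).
Δ = -8640

For a depressed cubic x^3 + p x + q the discriminant is Δ = -4 p^3 - 27 q^2 = -4*(12)^3 - 27*(-8)^2 = -6912 - 1728 = -8640.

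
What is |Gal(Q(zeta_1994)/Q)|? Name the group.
|Gal(Q(zeta_1994)/Q)| = phi(1994) = 996; group ≅ (Z/1994Z)^* ≅ Z/996Z

The n-th cyclotomic polynomial Φ_1994(x) is the minimal polynomial of zeta_1994 over Q and has degree phi(1994) = 996. So Q(zeta_1994) is a degree-996 Galois extension with Galois group (Z/1994Z)^*. By CRT, (Z/1994Z)^* ≅ (Z/2Z)^* × (Z/997Z)^*. Each prime-power unit group is (Z/2Z)^* ≅ trivial group (order 1); (Z/997Z)^* ≅ Z/996Z. Hence Gal(Q(zeta_1994)/Q) ≅ Z/996Z.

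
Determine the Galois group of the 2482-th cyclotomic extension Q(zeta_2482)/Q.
|Gal(Q(zeta_2482)/Q)| = phi(2482) = 1152; group ≅ (Z/2482Z)^* ≅ Z/16Z × Z/72Z

The n-th cyclotomic polynomial Φ_2482(x) is the minimal polynomial of zeta_2482 over Q and has degree phi(2482) = 1152. So Q(zeta_2482) is a degree-1152 Galois extension with Galois group (Z/2482Z)^*. By CRT, (Z/2482Z)^* ≅ (Z/2Z)^* × (Z/17Z)^* × (Z/73Z)^*. Each prime-power unit group is (Z/2Z)^* ≅ trivial group (order 1); (Z/17Z)^* ≅ Z/16Z; (Z/73Z)^* ≅ Z/72Z. Hence Gal(Q(zeta_2482)/Q) ≅ Z/16Z × Z/72Z.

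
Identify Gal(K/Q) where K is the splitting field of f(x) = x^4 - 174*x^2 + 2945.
Gal(K/Q) = V_4 (Klein four-group, Z/2Z × Z/2Z)

f factors as (x^2 - 19)(x^2 - 155), so the splitting field is K = Q(sqrt(19), sqrt(155)). The elements 19, 155, 2945 are all non-squares in Q, so sqrt(19) and sqrt(155) generate independent quadratic extensions. Thus [K:Q] = 4 and Gal(K/Q) is generated by the two order-2 automorphisms sqrt(19) ↦ -sqrt(19) and sqrt(155) ↦ -sqrt(155), giving V_4.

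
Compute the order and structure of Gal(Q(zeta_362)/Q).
|Gal(Q(zeta_362)/Q)| = phi(362) = 180; group ≅ (Z/362Z)^* ≅ Z/180Z

The n-th cyclotomic polynomial Φ_362(x) is the minimal polynomial of zeta_362 over Q and has degree phi(362) = 180. So Q(zeta_362) is a degree-180 Galois extension with Galois group (Z/362Z)^*. By CRT, (Z/362Z)^* ≅ (Z/2Z)^* × (Z/181Z)^*. Each prime-power unit group is (Z/2Z)^* ≅ trivial group (order 1); (Z/181Z)^* ≅ Z/180Z. Hence Gal(Q(zeta_362)/Q) ≅ Z/180Z.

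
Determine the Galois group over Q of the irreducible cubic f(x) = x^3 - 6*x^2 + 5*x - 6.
Gal(K/Q) = S_3 (symmetric group of order 6)

Compute the discriminant of x^3 + (-6)*x^2 + (5)*x + (-6): Δ = -2516. Since Δ is not a rational square, the Galois group is not contained in A_3; it must be the full S_3 (irreducibility of the cubic rules out anything smaller).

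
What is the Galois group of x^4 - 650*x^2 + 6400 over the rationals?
Gal(K/Q) = Z/2Z (cyclic of order 2)

f factors as (x^2 - 640)(x^2 - 10), so the splitting field is K = Q(sqrt(640), sqrt(10)). The squarefree part of 640 is 10 and the squarefree part of 10 is also 10, so sqrt(640) and sqrt(10) are both rational multiples of sqrt(10). Hence Q(sqrt(640)) = Q(sqrt(10)) = Q(sqrt(10)), and the splitting field collapses to a single degree-2 extension with Galois group Z/2Z.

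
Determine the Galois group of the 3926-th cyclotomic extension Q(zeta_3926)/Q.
|Gal(Q(zeta_3926)/Q)| = phi(3926) = 1800; group ≅ (Z/3926Z)^* ≅ Z/12Z × Z/150Z

The n-th cyclotomic polynomial Φ_3926(x) is the minimal polynomial of zeta_3926 over Q and has degree phi(3926) = 1800. So Q(zeta_3926) is a degree-1800 Galois extension with Galois group (Z/3926Z)^*. By CRT, (Z/3926Z)^* ≅ (Z/2Z)^* × (Z/13Z)^* × (Z/151Z)^*. Each prime-power unit group is (Z/2Z)^* ≅ trivial group (order 1); (Z/13Z)^* ≅ Z/12Z; (Z/151Z)^* ≅ Z/150Z. Hence Gal(Q(zeta_3926)/Q) ≅ Z/12Z × Z/150Z.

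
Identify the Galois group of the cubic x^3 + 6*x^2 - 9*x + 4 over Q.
Gal(K/Q) = S_3 (symmetric group of order 6)

Compute the discriminant of x^3 + (6)*x^2 + (-9)*x + (4): Δ = -1944. Since Δ is not a rational square, the Galois group is not contained in A_3; it must be the full S_3 (irreducibility of the cubic rules out anything smaller).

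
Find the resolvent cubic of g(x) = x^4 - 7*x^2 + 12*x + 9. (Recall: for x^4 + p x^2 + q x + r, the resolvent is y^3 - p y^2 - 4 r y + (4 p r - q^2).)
h(y) = y^3 + 7*y^2 - 36*y - 396

Identify coefficients: p = -7, q = 12, r = 9.
Plug into h(y) = y^3 - p y^2 - 4 r y + (4 p r - q^2):
  h(y) = y^3 - (-7) y^2 - 4*(9) y + (4*(-7)*(9) - (12)^2)
       = y^3 + (7) y^2 + (-36) y + (-396).
Simplifying: h(y) = y^3 + 7*y^2 - 36*y - 396.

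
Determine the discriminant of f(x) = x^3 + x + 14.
Δ = -5296

For a depressed cubic x^3 + p x + q the discriminant is Δ = -4 p^3 - 27 q^2 = -4*(1)^3 - 27*(14)^2 = -4 - 5292 = -5296.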